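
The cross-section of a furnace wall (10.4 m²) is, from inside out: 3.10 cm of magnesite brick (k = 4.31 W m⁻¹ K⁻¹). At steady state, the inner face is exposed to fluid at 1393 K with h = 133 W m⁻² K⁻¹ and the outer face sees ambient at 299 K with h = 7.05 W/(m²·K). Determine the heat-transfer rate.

Q = 72.7 kW

Series thermal resistances, inner to outer:
  R_conv,in = 1/(hA) = 1/(133·10.4) = 7.230×10^-4 K/W
  R_magnesite brick = L/(kA) = 0.0310/(4.31·10.4) = 6.916×10^-4 K/W
  R_conv,out = 1/(hA) = 1/(7.05·10.4) = 0.01364 K/W
ΣR = 7.230×10^-4 + 6.916×10^-4 + 0.01364 = 0.01505 K/W
Q = ΔT/ΣR = (1393 K − 299 K)/0.01505 = 72700 W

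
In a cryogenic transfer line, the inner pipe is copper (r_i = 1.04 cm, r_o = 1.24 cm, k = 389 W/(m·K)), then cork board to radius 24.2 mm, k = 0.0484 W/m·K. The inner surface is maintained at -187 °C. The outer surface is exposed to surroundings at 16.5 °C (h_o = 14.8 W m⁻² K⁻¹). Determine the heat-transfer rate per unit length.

Resistance network (inner→outer):
  R'_copper = ln(0.0124/0.0104)/(2πk) = 0.1759/(2π·389) = 7.196×10^-5 m·K/W
  R'_cork board = ln(0.0242/0.0124)/(2πk) = 0.6687/(2π·0.0484) = 2.199 m·K/W
  R'_conv,out = 1/(2πr h) = 1/(2π·0.0242·14.8) = 0.4444 m·K/W
ΣR = 7.196×10^-5 + 2.199 + 0.4444 = 2.643 m·K/W
Q' = ΔT/ΣR = (-187 °C − 16.5 °C)/2.643 = -77.0 W/m
(Negative Q' ⇒ heat flows inward; heat gain = 77.0 W/m.)

Q' = 77.0 W/m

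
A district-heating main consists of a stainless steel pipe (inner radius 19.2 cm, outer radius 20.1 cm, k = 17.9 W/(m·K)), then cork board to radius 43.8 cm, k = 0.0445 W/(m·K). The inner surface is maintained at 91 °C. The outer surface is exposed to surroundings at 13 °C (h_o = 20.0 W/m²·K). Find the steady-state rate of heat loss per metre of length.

Q' = 27.8 W/m

Resistance network (inner→outer):
  R'_stainless steel = ln(0.201/0.192)/(2πk) = 0.04581/(2π·17.9) = 4.073×10^-4 m·K/W
  R'_cork board = ln(0.438/0.201)/(2πk) = 0.7789/(2π·0.0445) = 2.786 m·K/W
  R'_conv,out = 1/(2πr h) = 1/(2π·0.438·20.0) = 0.01817 m·K/W
ΣR = 4.073×10^-4 + 2.786 + 0.01817 = 2.805 m·K/W
Q' = ΔT/ΣR = (91 °C − 13 °C)/2.805 = 27.8 W/m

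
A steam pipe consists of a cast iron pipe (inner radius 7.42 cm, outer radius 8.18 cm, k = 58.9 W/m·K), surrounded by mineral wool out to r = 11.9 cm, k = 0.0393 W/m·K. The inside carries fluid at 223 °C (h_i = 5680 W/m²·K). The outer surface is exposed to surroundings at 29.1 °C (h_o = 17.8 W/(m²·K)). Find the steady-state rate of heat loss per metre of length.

Q' = 122 W/m

Resistance network (inner→outer):
  R'_conv,in = 1/(2πr h) = 1/(2π·0.0742·5680) = 3.776×10^-4 m·K/W
  R'_cast iron = ln(0.0818/0.0742)/(2πk) = 0.09751/(2π·58.9) = 2.635×10^-4 m·K/W
  R'_mineral wool = ln(0.119/0.0818)/(2πk) = 0.3748/(2π·0.0393) = 1.518 m·K/W
  R'_conv,out = 1/(2πr h) = 1/(2π·0.119·17.8) = 0.07514 m·K/W
ΣR = 3.776×10^-4 + 2.635×10^-4 + 1.518 + 0.07514 = 1.594 m·K/W
Q' = ΔT/ΣR = (223 °C − 29.1 °C)/1.594 = 122 W/m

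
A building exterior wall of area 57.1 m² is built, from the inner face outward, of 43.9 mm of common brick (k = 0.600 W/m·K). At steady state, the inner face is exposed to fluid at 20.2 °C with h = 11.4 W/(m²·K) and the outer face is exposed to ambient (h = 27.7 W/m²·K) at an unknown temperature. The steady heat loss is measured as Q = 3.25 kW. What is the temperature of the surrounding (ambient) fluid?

T_out = 8.99 °C

Sum the resistances:
  R_conv,in = 1/(hA) = 1/(11.4·57.1) = 0.001536 K/W
  R_common brick = L/(kA) = 0.0439/(0.600·57.1) = 0.001281 K/W
  R_conv,out = 1/(hA) = 1/(27.7·57.1) = 6.322×10^-4 K/W
ΣR = 0.003450 K/W
ΔT = Q·ΣR = 3250 × 0.003450 = 11.21 K
Heat flows outward, so T_out = T_in − ΔT = 20.2 − 11.21 = 8.99 °C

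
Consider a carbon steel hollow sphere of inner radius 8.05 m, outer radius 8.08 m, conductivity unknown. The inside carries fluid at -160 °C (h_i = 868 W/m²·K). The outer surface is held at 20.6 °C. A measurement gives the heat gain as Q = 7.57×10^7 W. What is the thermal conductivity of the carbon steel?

k = 37.8 W/m·K

ΣR = ΔT/Q = |-160 − 20.6|/7.57×10^7 = 2.386×10^-6 K/W
Known resistances:
  R_conv,in = 1/(4πr²h) = 1/(4π·8.05²·868) = 1.415×10^-6 K/W
R_carbon steel = ΣR − ΣR_known = 2.386×10^-6 − 1.415×10^-6 = 9.710×10^-7 K/W
(1/r₁−1/r₂)/(4πk) = 9.710×10^-7 ⇒ k = 4.612×10^-4/(4π·9.710×10^-7) = 37.8 W/m·K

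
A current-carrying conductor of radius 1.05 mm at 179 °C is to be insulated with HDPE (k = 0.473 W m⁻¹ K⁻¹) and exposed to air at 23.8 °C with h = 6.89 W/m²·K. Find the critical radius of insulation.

For a cylinder, r_cr = k_ins/h = 0.473/6.89 = 0.0687 m = 6.87 cm

r_cr = 6.87 cm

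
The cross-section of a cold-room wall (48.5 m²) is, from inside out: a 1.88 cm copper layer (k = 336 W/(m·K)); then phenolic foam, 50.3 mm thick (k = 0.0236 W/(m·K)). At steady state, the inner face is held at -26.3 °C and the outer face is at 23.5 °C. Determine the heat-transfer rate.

Q = 1130 W

Resistance network (inner→outer):
  R_copper = L/(kA) = 0.0188/(336·48.5) = 1.154×10^-6 K/W
  R_phenolic foam = L/(kA) = 0.0503/(0.0236·48.5) = 0.04395 K/W
ΣR = 1.154×10^-6 + 0.04395 = 0.04395 K/W
Q = ΔT/ΣR = (-26.3 °C − 23.5 °C)/0.04395 = -1130 W
(Negative Q ⇒ heat flows inward; heat gain = 1130 W.)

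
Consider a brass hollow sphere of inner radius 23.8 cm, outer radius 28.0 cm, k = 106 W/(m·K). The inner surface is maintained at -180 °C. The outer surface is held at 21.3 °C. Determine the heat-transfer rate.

Q = 425 kW

Q = 4πk·ΔT/(1/r₁ − 1/r₂) = 4π × 106 × 201.3 / (1/0.238 − 1/0.280) = 4.25×10^5 W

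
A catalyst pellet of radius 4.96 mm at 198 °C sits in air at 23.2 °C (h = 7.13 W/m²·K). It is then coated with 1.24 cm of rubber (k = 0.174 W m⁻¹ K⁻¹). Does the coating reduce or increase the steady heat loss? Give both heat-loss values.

Critical radius for a sphere: r_cr = 2k/h = 0.0488 m = 4.88 cm.
Outer radius after coating: r₂ = 0.00496 + 0.0124 = 0.01736 m.
Since r₁ < r_cr and r₂ ≤ r_cr, the coating moves toward the maximum at r_cr — heat loss rises.
Bare: R = 1/(4πr₁²h) = 453.7 K/W; Q = 174.8/453.7 = 0.385 W.
Coated: R = R_cond + R_conv = 102.9 K/W; Q = 174.8/102.9 = 1.70 W.

increases: 0.385 → 1.70 W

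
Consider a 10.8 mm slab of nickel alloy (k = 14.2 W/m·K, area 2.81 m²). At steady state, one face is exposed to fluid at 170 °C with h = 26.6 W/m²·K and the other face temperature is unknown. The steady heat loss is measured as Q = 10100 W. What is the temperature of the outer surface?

T_out = 32.1 °C

Series resistances:
  R_conv,in = 1/(hA) = 1/(26.6·2.81) = 0.01338 K/W
  R_nickel alloy = L/(kA) = 0.0108/(14.2·2.81) = 2.707×10^-4 K/W
ΣR = 0.01365 K/W
ΔT = Q·ΣR = 10100 × 0.01365 = 137.9 K
Heat flows outward, so T_out = T_in − ΔT = 170 − 137.9 = 32.1 °C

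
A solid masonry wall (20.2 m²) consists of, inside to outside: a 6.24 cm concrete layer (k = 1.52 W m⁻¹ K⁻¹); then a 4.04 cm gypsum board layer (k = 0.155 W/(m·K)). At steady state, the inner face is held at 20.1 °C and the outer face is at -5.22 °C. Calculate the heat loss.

Q = 1700 W

Series thermal resistances, inner to outer:
  R_concrete = L/(kA) = 0.0624/(1.52·20.2) = 0.002032 K/W
  R_gypsum board = L/(kA) = 0.0404/(0.155·20.2) = 0.01290 K/W
ΣR = 0.002032 + 0.01290 = 0.01493 K/W
Q = ΔT/ΣR = (20.1 °C − -5.22 °C)/0.01493 = 1700 W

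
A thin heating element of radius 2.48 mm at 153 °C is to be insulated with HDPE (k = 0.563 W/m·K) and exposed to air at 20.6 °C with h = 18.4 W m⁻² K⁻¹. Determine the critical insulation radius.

r_cr = 3.06 cm

For a cylinder, r_cr = k_ins/h = 0.563/18.4 = 0.0306 m = 3.06 cm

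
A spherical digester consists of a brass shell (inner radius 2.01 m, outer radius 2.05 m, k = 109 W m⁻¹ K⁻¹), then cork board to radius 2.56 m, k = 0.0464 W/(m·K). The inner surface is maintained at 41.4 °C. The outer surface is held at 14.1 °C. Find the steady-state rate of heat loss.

Q = 164 W

Treat each layer as a resistance in series:
  R_brass = (1/2.01 − 1/2.05)/(4πk) = 0.009708/(4π·109) = 7.087×10^-6 K/W
  R_cork board = (1/2.05 − 1/2.56)/(4πk) = 0.09718/(4π·0.0464) = 0.1667 K/W
ΣR = 7.087×10^-6 + 0.1667 = 0.1667 K/W
Q = ΔT/ΣR = (41.4 °C − 14.1 °C)/0.1667 = 164 W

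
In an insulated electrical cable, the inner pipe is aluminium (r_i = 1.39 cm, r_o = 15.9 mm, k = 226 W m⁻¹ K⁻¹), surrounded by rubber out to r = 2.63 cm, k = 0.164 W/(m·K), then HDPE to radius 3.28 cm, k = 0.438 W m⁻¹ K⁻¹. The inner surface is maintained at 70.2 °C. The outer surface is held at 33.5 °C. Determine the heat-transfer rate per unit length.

Q' = 64.5 W/m

Series thermal resistances, inner to outer:
  R'_aluminium = ln(0.0159/0.0139)/(2πk) = 0.1344/(2π·226) = 9.467×10^-5 m·K/W
  R'_rubber = ln(0.0263/0.0159)/(2πk) = 0.5032/(2π·0.164) = 0.4884 m·K/W
  R'_HDPE = ln(0.0328/0.0263)/(2πk) = 0.2209/(2π·0.438) = 0.08025 m·K/W
ΣR = 9.467×10^-5 + 0.4884 + 0.08025 = 0.5687 m·K/W
Q' = ΔT/ΣR = (70.2 °C − 33.5 °C)/0.5687 = 64.5 W/m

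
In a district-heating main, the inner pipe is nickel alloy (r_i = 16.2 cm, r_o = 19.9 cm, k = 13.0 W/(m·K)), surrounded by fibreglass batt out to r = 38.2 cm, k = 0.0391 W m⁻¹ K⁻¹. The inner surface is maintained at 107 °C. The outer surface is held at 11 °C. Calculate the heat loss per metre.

Series thermal resistances, inner to outer:
  R'_nickel alloy = ln(0.199/0.162)/(2πk) = 0.2057/(2π·13.0) = 0.002518 m·K/W
  R'_fibreglass batt = ln(0.382/0.199)/(2πk) = 0.6521/(2π·0.0391) = 2.654 m·K/W
ΣR = 0.002518 + 2.654 = 2.657 m·K/W
Q' = ΔT/ΣR = (107 °C − 11 °C)/2.657 = 36.1 W/m

Q' = 36.1 W/m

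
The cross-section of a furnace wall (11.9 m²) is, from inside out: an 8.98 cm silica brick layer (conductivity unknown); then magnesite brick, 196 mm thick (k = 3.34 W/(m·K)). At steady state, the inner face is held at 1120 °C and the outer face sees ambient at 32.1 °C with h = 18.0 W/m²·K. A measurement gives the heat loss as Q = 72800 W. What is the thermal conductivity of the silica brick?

k = 1.41 W/m·K

ΣR = ΔT/Q = |1120 − 32.1|/72800 = 0.01494 K/W
Known resistances:
  R_magnesite brick = L/(kA) = 0.196/(3.34·11.9) = 0.004931 K/W
  R_conv,out = 1/(hA) = 1/(18.0·11.9) = 0.004669 K/W
R_silica brick = ΣR − ΣR_known = 0.01494 − 0.009600 = 0.005340 K/W
L/(kA) = 0.005340 ⇒ k = 0.0898/(0.005340·11.9) = 1.41 W/m·K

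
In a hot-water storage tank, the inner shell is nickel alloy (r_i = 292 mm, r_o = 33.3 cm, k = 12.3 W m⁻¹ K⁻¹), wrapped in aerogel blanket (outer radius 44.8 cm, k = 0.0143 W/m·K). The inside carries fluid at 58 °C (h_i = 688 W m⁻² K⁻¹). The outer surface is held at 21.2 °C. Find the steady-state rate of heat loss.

Treat each layer as a resistance in series:
  R_conv,in = 1/(4πr²h) = 1/(4π·0.292²·688) = 0.001357 K/W
  R_nickel alloy = (1/0.292 − 1/0.333)/(4πk) = 0.4217/(4π·12.3) = 0.002728 K/W
  R_aerogel blanket = (1/0.333 − 1/0.448)/(4πk) = 0.7709/(4π·0.0143) = 4.290 K/W
ΣR = 0.001357 + 0.002728 + 4.290 = 4.294 K/W
Q = ΔT/ΣR = (58 °C − 21.2 °C)/4.294 = 8.57 W

Q = 8.57 W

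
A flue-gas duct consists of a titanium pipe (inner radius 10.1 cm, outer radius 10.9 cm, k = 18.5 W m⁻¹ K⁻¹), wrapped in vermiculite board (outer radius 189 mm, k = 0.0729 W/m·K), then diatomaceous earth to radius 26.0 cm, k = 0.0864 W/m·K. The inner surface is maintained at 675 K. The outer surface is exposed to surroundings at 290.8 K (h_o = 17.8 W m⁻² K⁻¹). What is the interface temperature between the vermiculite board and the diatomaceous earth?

Resistance network (inner→outer):
  R'_titanium = ln(0.109/0.101)/(2πk) = 0.07623/(2π·18.5) = 6.558×10^-4 m·K/W
  R'_vermiculite board = ln(0.189/0.109)/(2πk) = 0.5504/(2π·0.0729) = 1.202 m·K/W
  R'_diatomaceous earth = ln(0.260/0.189)/(2πk) = 0.3189/(2π·0.0864) = 0.5875 m·K/W
  R'_conv,out = 1/(2πr h) = 1/(2π·0.260·17.8) = 0.03439 m·K/W
ΣR = 6.558×10^-4 + 1.202 + 0.5875 + 0.03439 = 1.825 m·K/W
Q' = ΔT/ΣR = (675 K − 290.8 K)/1.825 = 210.5 W/m
From the inner boundary to the vermiculite board/diatomaceous earth interface, ΣR_partial = 1.203 m·K/W.
T_interface = T_in − Q'·ΣR_partial = 675 K − (210.5)(1.203) = 422 K

T = 422 K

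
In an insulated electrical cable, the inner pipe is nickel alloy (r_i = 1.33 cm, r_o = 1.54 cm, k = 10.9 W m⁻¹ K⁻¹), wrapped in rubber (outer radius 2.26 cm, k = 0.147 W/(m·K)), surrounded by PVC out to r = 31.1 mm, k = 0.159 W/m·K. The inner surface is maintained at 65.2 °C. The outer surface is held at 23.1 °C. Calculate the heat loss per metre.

Q' = 57.1 W/m

Resistance network (inner→outer):
  R'_nickel alloy = ln(0.0154/0.0133)/(2πk) = 0.1466/(2π·10.9) = 0.002141 m·K/W
  R'_rubber = ln(0.0226/0.0154)/(2πk) = 0.3836/(2π·0.147) = 0.4153 m·K/W
  R'_PVC = ln(0.0311/0.0226)/(2πk) = 0.3193/(2π·0.159) = 0.3196 m·K/W
ΣR = 0.002141 + 0.4153 + 0.3196 = 0.7370 m·K/W
Q' = ΔT/ΣR = (65.2 °C − 23.1 °C)/0.7370 = 57.1 W/m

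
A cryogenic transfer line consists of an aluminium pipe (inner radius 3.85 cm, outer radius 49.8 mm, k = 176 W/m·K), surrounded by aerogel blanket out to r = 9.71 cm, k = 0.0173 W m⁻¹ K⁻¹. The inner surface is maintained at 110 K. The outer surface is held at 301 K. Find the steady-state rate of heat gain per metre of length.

Q' = 31.1 W/m

Resistance network (inner→outer):
  R'_aluminium = ln(0.0498/0.0385)/(2πk) = 0.2574/(2π·176) = 2.327×10^-4 m·K/W
  R'_aerogel blanket = ln(0.0971/0.0498)/(2πk) = 0.6677/(2π·0.0173) = 6.143 m·K/W
ΣR = 2.327×10^-4 + 6.143 = 6.143 m·K/W
Q' = ΔT/ΣR = (110 K − 301 K)/6.143 = -31.1 W/m
(Negative Q' ⇒ heat flows inward; heat gain = 31.1 W/m.)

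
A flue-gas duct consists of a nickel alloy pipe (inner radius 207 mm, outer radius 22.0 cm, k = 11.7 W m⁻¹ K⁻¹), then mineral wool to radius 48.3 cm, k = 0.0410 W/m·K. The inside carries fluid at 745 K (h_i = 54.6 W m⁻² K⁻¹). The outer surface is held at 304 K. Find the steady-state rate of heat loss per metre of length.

Q' = 144 W/m

Treat each layer as a resistance in series:
  R'_conv,in = 1/(2πr h) = 1/(2π·0.207·54.6) = 0.01408 m·K/W
  R'_nickel alloy = ln(0.220/0.207)/(2πk) = 0.06091/(2π·11.7) = 8.285×10^-4 m·K/W
  R'_mineral wool = ln(0.483/0.220)/(2πk) = 0.7864/(2π·0.0410) = 3.053 m·K/W
ΣR = 0.01408 + 8.285×10^-4 + 3.053 = 3.068 m·K/W
Q' = ΔT/ΣR = (745 K − 304 K)/3.068 = 144 W/m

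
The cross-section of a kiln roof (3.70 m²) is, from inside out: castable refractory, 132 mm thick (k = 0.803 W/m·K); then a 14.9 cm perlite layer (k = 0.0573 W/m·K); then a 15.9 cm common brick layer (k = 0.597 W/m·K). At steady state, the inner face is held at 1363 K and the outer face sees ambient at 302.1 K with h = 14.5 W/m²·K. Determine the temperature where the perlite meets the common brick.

T = 417 K

Treat each layer as a resistance in series:
  R_castable refractory = L/(kA) = 0.132/(0.803·3.70) = 0.04443 K/W
  R_perlite = L/(kA) = 0.149/(0.0573·3.70) = 0.7028 K/W
  R_common brick = L/(kA) = 0.159/(0.597·3.70) = 0.07198 K/W
  R_conv,out = 1/(hA) = 1/(14.5·3.70) = 0.01864 K/W
ΣR = 0.04443 + 0.7028 + 0.07198 + 0.01864 = 0.8378 K/W
Q = ΔT/ΣR = (1363 K − 302.1 K)/0.8378 = 1266 W
From the inner boundary to the perlite/common brick interface, ΣR_partial = 0.7472 K/W.
T_interface = T_in − Q·ΣR_partial = 1363 K − (1266)(0.7472) = 417 K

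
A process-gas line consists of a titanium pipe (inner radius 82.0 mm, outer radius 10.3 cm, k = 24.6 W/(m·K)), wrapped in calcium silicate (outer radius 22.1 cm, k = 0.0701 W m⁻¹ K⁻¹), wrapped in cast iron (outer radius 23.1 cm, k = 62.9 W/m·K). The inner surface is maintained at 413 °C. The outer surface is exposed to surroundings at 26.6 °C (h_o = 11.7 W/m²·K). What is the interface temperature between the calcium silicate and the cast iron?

Treat each layer as a resistance in series:
  R'_titanium = ln(0.103/0.0820)/(2πk) = 0.2280/(2π·24.6) = 0.001475 m·K/W
  R'_calcium silicate = ln(0.221/0.103)/(2πk) = 0.7634/(2π·0.0701) = 1.733 m·K/W
  R'_cast iron = ln(0.231/0.221)/(2πk) = 0.04426/(2π·62.9) = 1.120×10^-4 m·K/W
  R'_conv,out = 1/(2πr h) = 1/(2π·0.231·11.7) = 0.05889 m·K/W
ΣR = 0.001475 + 1.733 + 1.120×10^-4 + 0.05889 = 1.793 m·K/W
Q' = ΔT/ΣR = (413 °C − 26.6 °C)/1.793 = 215.5 W/m
From the inner boundary to the calcium silicate/cast iron interface, ΣR_partial = 1.734 m·K/W.
T_interface = T_in − Q'·ΣR_partial = 413 °C − (215.5)(1.734) = 39.3 °C

T = 39.3 °C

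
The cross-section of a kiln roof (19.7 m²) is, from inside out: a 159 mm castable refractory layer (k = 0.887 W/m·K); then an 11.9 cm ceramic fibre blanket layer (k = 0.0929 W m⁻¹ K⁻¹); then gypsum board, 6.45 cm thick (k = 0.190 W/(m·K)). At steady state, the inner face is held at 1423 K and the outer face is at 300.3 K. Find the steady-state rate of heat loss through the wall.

Series thermal resistances, inner to outer:
  R_castable refractory = L/(kA) = 0.159/(0.887·19.7) = 0.009099 K/W
  R_ceramic fibre blanket = L/(kA) = 0.119/(0.0929·19.7) = 0.06502 K/W
  R_gypsum board = L/(kA) = 0.0645/(0.190·19.7) = 0.01723 K/W
ΣR = 0.009099 + 0.06502 + 0.01723 = 0.09135 K/W
Q = ΔT/ΣR = (1423 K − 300.3 K)/0.09135 = 12300 W

Q = 12300 W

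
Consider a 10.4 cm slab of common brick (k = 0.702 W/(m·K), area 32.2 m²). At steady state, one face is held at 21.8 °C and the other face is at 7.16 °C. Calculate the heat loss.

Q = kA·ΔT/L = 0.702 × 32.2 × |21.8 °C − 7.16 °C| / 0.104 = 3180 W

Q = 3.18 kW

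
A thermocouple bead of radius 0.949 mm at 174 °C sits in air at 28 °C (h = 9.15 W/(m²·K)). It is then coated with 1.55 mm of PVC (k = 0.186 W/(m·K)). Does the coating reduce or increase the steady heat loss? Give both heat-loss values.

increases: 0.0151 → 0.0873 W

Critical radius for a sphere: r_cr = 2k/h = 0.0407 m = 4.07 cm.
Outer radius after coating: r₂ = 9.49×10^-4 + 0.00155 = 0.002499 m.
Since r₁ < r_cr and r₂ ≤ r_cr, the coating moves toward the maximum at r_cr — heat loss rises.
Bare: R = 1/(4πr₁²h) = 9657 K/W; Q = 146/9657 = 0.0151 W.
Coated: R = R_cond + R_conv = 1672 K/W; Q = 146/1672 = 0.0873 W.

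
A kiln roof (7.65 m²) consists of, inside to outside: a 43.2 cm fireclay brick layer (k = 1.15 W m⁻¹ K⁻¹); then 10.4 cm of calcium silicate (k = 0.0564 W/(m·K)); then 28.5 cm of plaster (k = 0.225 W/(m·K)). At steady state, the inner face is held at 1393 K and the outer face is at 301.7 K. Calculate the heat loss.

Q = 2390 W

Resistance network (inner→outer):
  R_fireclay brick = L/(kA) = 0.432/(1.15·7.65) = 0.04910 K/W
  R_calcium silicate = L/(kA) = 0.104/(0.0564·7.65) = 0.2410 K/W
  R_plaster = L/(kA) = 0.285/(0.225·7.65) = 0.1656 K/W
ΣR = 0.04910 + 0.2410 + 0.1656 = 0.4557 K/W
Q = ΔT/ΣR = (1393 K − 301.7 K)/0.4557 = 2390 W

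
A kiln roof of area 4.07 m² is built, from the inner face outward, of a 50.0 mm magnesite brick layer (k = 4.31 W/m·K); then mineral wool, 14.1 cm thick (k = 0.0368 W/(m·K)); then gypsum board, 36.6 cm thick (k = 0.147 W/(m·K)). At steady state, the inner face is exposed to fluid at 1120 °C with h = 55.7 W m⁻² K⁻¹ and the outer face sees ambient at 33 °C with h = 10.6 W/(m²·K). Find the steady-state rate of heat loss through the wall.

Q = 686 W

Resistance network (inner→outer):
  R_conv,in = 1/(hA) = 1/(55.7·4.07) = 0.004411 K/W
  R_magnesite brick = L/(kA) = 0.0500/(4.31·4.07) = 0.002850 K/W
  R_mineral wool = L/(kA) = 0.141/(0.0368·4.07) = 0.9414 K/W
  R_gypsum board = L/(kA) = 0.366/(0.147·4.07) = 0.6117 K/W
  R_conv,out = 1/(hA) = 1/(10.6·4.07) = 0.02318 K/W
ΣR = 0.004411 + 0.002850 + 0.9414 + 0.6117 + 0.02318 = 1.584 K/W
Q = ΔT/ΣR = (1120 °C − 33 °C)/1.584 = 686 W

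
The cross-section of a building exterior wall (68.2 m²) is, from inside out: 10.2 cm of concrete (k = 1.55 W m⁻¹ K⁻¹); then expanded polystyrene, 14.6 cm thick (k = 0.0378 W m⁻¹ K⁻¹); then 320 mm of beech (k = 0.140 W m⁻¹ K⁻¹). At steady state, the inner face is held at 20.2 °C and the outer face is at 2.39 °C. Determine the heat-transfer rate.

Q = 195 W

Resistance network (inner→outer):
  R_concrete = L/(kA) = 0.102/(1.55·68.2) = 9.649×10^-4 K/W
  R_expanded polystyrene = L/(kA) = 0.146/(0.0378·68.2) = 0.05663 K/W
  R_beech = L/(kA) = 0.320/(0.140·68.2) = 0.03351 K/W
ΣR = 9.649×10^-4 + 0.05663 + 0.03351 = 0.09110 K/W
Q = ΔT/ΣR = (20.2 °C − 2.39 °C)/0.09110 = 195 W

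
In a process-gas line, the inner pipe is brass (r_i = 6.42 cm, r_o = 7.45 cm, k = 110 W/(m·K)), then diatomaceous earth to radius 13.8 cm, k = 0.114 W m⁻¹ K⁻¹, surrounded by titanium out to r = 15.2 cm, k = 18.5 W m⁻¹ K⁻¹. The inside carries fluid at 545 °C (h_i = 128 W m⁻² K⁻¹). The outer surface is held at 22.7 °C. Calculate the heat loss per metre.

Q' = 593 W/m

Treat each layer as a resistance in series:
  R'_conv,in = 1/(2πr h) = 1/(2π·0.0642·128) = 0.01937 m·K/W
  R'_brass = ln(0.0745/0.0642)/(2πk) = 0.1488/(2π·110) = 2.153×10^-4 m·K/W
  R'_diatomaceous earth = ln(0.138/0.0745)/(2πk) = 0.6165/(2π·0.114) = 0.8606 m·K/W
  R'_titanium = ln(0.152/0.138)/(2πk) = 0.09663/(2π·18.5) = 8.313×10^-4 m·K/W
ΣR = 0.01937 + 2.153×10^-4 + 0.8606 + 8.313×10^-4 = 0.8810 m·K/W
Q' = ΔT/ΣR = (545 °C − 22.7 °C)/0.8810 = 593 W/m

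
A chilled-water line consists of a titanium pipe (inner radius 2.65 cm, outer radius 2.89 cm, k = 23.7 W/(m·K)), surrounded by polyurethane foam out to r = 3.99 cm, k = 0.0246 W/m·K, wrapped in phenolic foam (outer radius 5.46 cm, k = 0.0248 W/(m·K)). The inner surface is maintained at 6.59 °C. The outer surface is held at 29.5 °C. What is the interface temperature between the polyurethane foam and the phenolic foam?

T = 18.3 °C

Resistance network (inner→outer):
  R'_titanium = ln(0.0289/0.0265)/(2πk) = 0.08670/(2π·23.7) = 5.822×10^-4 m·K/W
  R'_polyurethane foam = ln(0.0399/0.0289)/(2πk) = 0.3225/(2π·0.0246) = 2.087 m·K/W
  R'_phenolic foam = ln(0.0546/0.0399)/(2πk) = 0.3137/(2π·0.0248) = 2.013 m·K/W
ΣR = 5.822×10^-4 + 2.087 + 2.013 = 4.101 m·K/W
Q' = ΔT/ΣR = (6.59 °C − 29.5 °C)/4.101 = -5.586 W/m
From the inner boundary to the polyurethane foam/phenolic foam interface, ΣR_partial = 2.088 m·K/W.
T_interface = T_in − Q'·ΣR_partial = 6.59 °C − (-5.586)(2.088) = 18.3 °C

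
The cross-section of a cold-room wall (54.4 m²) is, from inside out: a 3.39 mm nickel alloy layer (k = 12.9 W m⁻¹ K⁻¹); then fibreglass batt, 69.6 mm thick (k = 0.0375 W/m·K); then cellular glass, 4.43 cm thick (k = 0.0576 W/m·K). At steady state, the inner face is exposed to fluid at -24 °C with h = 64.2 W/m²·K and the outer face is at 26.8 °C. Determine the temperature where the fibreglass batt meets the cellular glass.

T = 12.0 °C

Resistance network (inner→outer):
  R_conv,in = 1/(hA) = 1/(64.2·54.4) = 2.863×10^-4 K/W
  R_nickel alloy = L/(kA) = 0.00339/(12.9·54.4) = 4.831×10^-6 K/W
  R_fibreglass batt = L/(kA) = 0.0696/(0.0375·54.4) = 0.03412 K/W
  R_cellular glass = L/(kA) = 0.0443/(0.0576·54.4) = 0.01414 K/W
ΣR = 2.863×10^-4 + 4.831×10^-6 + 0.03412 + 0.01414 = 0.04855 K/W
Q = ΔT/ΣR = (-24 °C − 26.8 °C)/0.04855 = -1046 W
From the inner boundary to the fibreglass batt/cellular glass interface, ΣR_partial = 0.03441 K/W.
T_interface = T_in − Q·ΣR_partial = -24 °C − (-1046)(0.03441) = 12.0 °C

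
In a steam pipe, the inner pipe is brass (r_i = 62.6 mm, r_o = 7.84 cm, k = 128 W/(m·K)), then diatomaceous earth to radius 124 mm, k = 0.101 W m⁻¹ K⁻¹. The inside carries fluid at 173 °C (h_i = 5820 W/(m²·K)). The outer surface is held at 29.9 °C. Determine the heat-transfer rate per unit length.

Q' = 198 W/m

Resistance network (inner→outer):
  R'_conv,in = 1/(2πr h) = 1/(2π·0.0626·5820) = 4.368×10^-4 m·K/W
  R'_brass = ln(0.0784/0.0626)/(2πk) = 0.2251/(2π·128) = 2.798×10^-4 m·K/W
  R'_diatomaceous earth = ln(0.124/0.0784)/(2πk) = 0.4585/(2π·0.101) = 0.7224 m·K/W
ΣR = 4.368×10^-4 + 2.798×10^-4 + 0.7224 = 0.7231 m·K/W
Q' = ΔT/ΣR = (173 °C − 29.9 °C)/0.7231 = 198 W/m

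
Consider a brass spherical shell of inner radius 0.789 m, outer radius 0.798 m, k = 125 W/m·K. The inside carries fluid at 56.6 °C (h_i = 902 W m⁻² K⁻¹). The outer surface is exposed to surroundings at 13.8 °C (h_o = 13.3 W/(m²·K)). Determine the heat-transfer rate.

Q = 4480 W

Treat each layer as a resistance in series:
  R_conv,in = 1/(4πr²h) = 1/(4π·0.789²·902) = 1.417×10^-4 K/W
  R_brass = (1/0.789 − 1/0.798)/(4πk) = 0.01429/(4π·125) = 9.100×10^-6 K/W
  R_conv,out = 1/(4πr²h) = 1/(4π·0.798²·13.3) = 0.009396 K/W
ΣR = 1.417×10^-4 + 9.100×10^-6 + 0.009396 = 0.009547 K/W
Q = ΔT/ΣR = (56.6 °C − 13.8 °C)/0.009547 = 4480 W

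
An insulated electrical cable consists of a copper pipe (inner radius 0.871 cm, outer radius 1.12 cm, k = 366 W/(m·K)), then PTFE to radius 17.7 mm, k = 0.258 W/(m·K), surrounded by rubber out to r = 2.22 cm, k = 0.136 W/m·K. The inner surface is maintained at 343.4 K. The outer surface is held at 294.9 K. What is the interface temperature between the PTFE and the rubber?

T = 318.4 K

Series thermal resistances, inner to outer:
  R'_copper = ln(0.0112/0.00871)/(2πk) = 0.2514/(2π·366) = 1.093×10^-4 m·K/W
  R'_PTFE = ln(0.0177/0.0112)/(2πk) = 0.4577/(2π·0.258) = 0.2823 m·K/W
  R'_rubber = ln(0.0222/0.0177)/(2πk) = 0.2265/(2π·0.136) = 0.2651 m·K/W
ΣR = 1.093×10^-4 + 0.2823 + 0.2651 = 0.5475 m·K/W
Q' = ΔT/ΣR = (343.4 K − 294.9 K)/0.5475 = 88.58 W/m
From the inner boundary to the PTFE/rubber interface, ΣR_partial = 0.2824 m·K/W.
T_interface = T_in − Q'·ΣR_partial = 343.4 K − (88.58)(0.2824) = 318.4 K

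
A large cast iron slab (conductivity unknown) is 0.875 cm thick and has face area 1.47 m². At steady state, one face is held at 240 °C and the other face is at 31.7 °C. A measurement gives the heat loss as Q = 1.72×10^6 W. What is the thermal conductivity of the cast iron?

k = 49.2 W/m·K

ΣR = ΔT/Q = |240 − 31.7|/1.72×10^6 = 1.211×10^-4 K/W
L/(kA) = 1.211×10^-4 ⇒ k = 0.00875/(1.211×10^-4·1.47) = 49.2 W/m·K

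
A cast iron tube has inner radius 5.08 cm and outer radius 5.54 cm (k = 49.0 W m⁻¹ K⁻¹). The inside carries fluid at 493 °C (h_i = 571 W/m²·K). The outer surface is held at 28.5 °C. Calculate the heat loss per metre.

Q' = 80500 W/m

Series thermal resistances, inner to outer:
  R'_conv,in = 1/(2πr h) = 1/(2π·0.0508·571) = 0.005487 m·K/W
  R'_cast iron = ln(0.0554/0.0508)/(2πk) = 0.08668/(2π·49.0) = 2.816×10^-4 m·K/W
ΣR = 0.005487 + 2.816×10^-4 = 0.005769 m·K/W
Q' = ΔT/ΣR = (493 °C − 28.5 °C)/0.005769 = 80500 W/m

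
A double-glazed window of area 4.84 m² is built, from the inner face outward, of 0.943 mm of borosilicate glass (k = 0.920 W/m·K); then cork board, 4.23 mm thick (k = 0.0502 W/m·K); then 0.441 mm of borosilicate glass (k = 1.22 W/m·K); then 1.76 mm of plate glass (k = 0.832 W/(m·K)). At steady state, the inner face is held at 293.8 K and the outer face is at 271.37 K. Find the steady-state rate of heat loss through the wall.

Q = 1240 W

Resistance network (inner→outer):
  R_borosilicate glass = L/(kA) = 9.43×10^-4/(0.920·4.84) = 2.118×10^-4 K/W
  R_cork board = L/(kA) = 0.00423/(0.0502·4.84) = 0.01741 K/W
  R_borosilicate glass = L/(kA) = 4.41×10^-4/(1.22·4.84) = 7.469×10^-5 K/W
  R_plate glass = L/(kA) = 0.00176/(0.832·4.84) = 4.371×10^-4 K/W
ΣR = 2.118×10^-4 + 0.01741 + 7.469×10^-5 + 4.371×10^-4 = 0.01813 K/W
Q = ΔT/ΣR = (293.8 K − 271.37 K)/0.01813 = 1240 W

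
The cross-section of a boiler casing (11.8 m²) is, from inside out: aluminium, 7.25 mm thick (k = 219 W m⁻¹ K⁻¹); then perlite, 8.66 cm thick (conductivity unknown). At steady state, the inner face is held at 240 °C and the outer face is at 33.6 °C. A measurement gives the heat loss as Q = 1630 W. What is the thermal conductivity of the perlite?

k = 0.0580 W/m·K

ΣR = ΔT/Q = |240 − 33.6|/1630 = 0.1266 K/W
Known resistances:
  R_aluminium = L/(kA) = 0.00725/(219·11.8) = 2.806×10^-6 K/W
R_perlite = ΣR − ΣR_known = 0.1266 − 2.806×10^-6 = 0.1266 K/W
L/(kA) = 0.1266 ⇒ k = 0.0866/(0.1266·11.8) = 0.0580 W/m·K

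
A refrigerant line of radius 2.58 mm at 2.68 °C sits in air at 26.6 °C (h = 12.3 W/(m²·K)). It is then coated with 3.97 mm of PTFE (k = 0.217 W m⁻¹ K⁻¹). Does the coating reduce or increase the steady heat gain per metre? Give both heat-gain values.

increases: 4.77 → 9.00 W/m

Critical radius for a cylinder: r_cr = k/h = 0.0176 m = 1.76 cm.
Outer radius after coating: r₂ = 0.00258 + 0.00397 = 0.00655 m.
Since r₁ < r_cr and r₂ ≤ r_cr, the coating moves toward the maximum at r_cr — heat gain rises.
Bare: R = 1/(2πr₁h) = 5.015 m·K/W; Q = 23.92/5.015 = 4.77 W/m.
Coated: R = R_cond + R_conv = 2.659 m·K/W; Q = 23.92/2.659 = 9.00 W/m.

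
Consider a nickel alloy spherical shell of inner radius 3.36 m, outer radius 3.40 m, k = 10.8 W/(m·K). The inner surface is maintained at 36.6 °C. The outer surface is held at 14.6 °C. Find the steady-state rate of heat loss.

Q = 8.53×10^5 W

Q = 4πk·ΔT/(1/r₁ − 1/r₂) = 4π × 10.8 × 22 / (1/3.36 − 1/3.40) = 8.53×10^5 W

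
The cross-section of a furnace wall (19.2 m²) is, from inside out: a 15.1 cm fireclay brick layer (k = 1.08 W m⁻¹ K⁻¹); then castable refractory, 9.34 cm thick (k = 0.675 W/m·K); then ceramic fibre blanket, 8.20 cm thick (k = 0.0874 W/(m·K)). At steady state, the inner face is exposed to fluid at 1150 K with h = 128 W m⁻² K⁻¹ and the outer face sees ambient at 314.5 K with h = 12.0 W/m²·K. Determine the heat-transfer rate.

Q = 12300 W

Resistance network (inner→outer):
  R_conv,in = 1/(hA) = 1/(128·19.2) = 4.069×10^-4 K/W
  R_fireclay brick = L/(kA) = 0.151/(1.08·19.2) = 0.007282 K/W
  R_castable refractory = L/(kA) = 0.0934/(0.675·19.2) = 0.007207 K/W
  R_ceramic fibre blanket = L/(kA) = 0.0820/(0.0874·19.2) = 0.04887 K/W
  R_conv,out = 1/(hA) = 1/(12.0·19.2) = 0.004340 K/W
ΣR = 4.069×10^-4 + 0.007282 + 0.007207 + 0.04887 + 0.004340 = 0.06811 K/W
Q = ΔT/ΣR = (1150 K − 314.5 K)/0.06811 = 12300 W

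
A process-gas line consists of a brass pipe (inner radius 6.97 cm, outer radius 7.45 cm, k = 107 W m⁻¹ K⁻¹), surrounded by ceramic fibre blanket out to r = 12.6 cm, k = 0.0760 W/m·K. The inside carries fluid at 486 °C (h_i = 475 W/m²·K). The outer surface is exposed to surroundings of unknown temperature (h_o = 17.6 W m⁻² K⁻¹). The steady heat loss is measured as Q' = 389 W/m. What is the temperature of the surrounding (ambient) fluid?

Series resistances:
  R'_conv,in = 1/(2πr h) = 1/(2π·0.0697·475) = 0.004807 m·K/W
  R'_brass = ln(0.0745/0.0697)/(2πk) = 0.06660/(2π·107) = 9.906×10^-5 m·K/W
  R'_ceramic fibre blanket = ln(0.126/0.0745)/(2πk) = 0.5255/(2π·0.0760) = 1.100 m·K/W
  R'_conv,out = 1/(2πr h) = 1/(2π·0.126·17.6) = 0.07177 m·K/W
ΣR = 1.177 m·K/W
ΔT = Q'·ΣR = 389 × 1.177 = 457.9 K
Heat flows outward, so T_out = T_in − ΔT = 486 − 457.9 = 28.1 °C

T_out = 28.1 °C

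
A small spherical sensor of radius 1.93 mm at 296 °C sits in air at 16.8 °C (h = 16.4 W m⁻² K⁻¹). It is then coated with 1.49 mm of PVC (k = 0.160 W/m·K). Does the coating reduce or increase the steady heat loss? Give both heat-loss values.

increases: 0.214 → 0.530 W

Critical radius for a sphere: r_cr = 2k/h = 0.0195 m = 1.95 cm.
Outer radius after coating: r₂ = 0.00193 + 0.00149 = 0.00342 m.
Since r₁ < r_cr and r₂ ≤ r_cr, the coating moves toward the maximum at r_cr — heat loss rises.
Bare: R = 1/(4πr₁²h) = 1303 K/W; Q = 279.2/1303 = 0.214 W.
Coated: R = R_cond + R_conv = 527.1 K/W; Q = 279.2/527.1 = 0.530 W.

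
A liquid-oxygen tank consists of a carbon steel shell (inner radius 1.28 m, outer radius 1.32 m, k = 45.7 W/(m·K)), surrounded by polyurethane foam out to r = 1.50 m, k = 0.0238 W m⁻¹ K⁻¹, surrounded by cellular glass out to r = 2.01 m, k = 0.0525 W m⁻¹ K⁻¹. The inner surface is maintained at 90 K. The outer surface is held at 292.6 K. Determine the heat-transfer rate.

Q = 362 W

Series thermal resistances, inner to outer:
  R_carbon steel = (1/1.28 − 1/1.32)/(4πk) = 0.02367/(4π·45.7) = 4.122×10^-5 K/W
  R_polyurethane foam = (1/1.32 − 1/1.50)/(4πk) = 0.09091/(4π·0.0238) = 0.3040 K/W
  R_cellular glass = (1/1.50 − 1/2.01)/(4πk) = 0.1692/(4π·0.0525) = 0.2564 K/W
ΣR = 4.122×10^-5 + 0.3040 + 0.2564 = 0.5604 K/W
Q = ΔT/ΣR = (90 K − 292.6 K)/0.5604 = -362 W
(Negative Q ⇒ heat flows inward; heat gain = 362 W.)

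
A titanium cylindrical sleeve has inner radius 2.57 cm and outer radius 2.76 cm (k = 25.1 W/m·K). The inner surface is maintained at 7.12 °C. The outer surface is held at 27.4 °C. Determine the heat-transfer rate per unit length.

Q' = 44800 W/m

Q' = 2πk·ΔT/ln(r₂/r₁) = 2π × 25.1 × 20.28 / ln(0.0276/0.0257) = 44800 W/m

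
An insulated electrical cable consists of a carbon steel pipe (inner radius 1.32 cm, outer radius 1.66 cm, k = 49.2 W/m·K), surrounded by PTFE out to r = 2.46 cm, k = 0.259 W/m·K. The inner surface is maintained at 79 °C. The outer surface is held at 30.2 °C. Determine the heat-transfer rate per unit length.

Q' = 201 W/m

Treat each layer as a resistance in series:
  R'_carbon steel = ln(0.0166/0.0132)/(2πk) = 0.2292/(2π·49.2) = 7.414×10^-4 m·K/W
  R'_PTFE = ln(0.0246/0.0166)/(2πk) = 0.3933/(2π·0.259) = 0.2417 m·K/W
ΣR = 7.414×10^-4 + 0.2417 = 0.2424 m·K/W
Q' = ΔT/ΣR = (79 °C − 30.2 °C)/0.2424 = 201 W/m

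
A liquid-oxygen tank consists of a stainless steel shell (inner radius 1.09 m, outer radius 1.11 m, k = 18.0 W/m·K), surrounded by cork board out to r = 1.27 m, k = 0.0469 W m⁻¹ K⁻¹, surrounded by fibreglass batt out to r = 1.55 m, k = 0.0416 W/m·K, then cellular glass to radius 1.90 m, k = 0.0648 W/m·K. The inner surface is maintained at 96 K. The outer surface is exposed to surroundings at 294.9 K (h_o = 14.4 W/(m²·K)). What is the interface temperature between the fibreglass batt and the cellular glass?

Treat each layer as a resistance in series:
  R_stainless steel = (1/1.09 − 1/1.11)/(4πk) = 0.01653/(4π·18.0) = 7.308×10^-5 K/W
  R_cork board = (1/1.11 − 1/1.27)/(4πk) = 0.1135/(4π·0.0469) = 0.1926 K/W
  R_fibreglass batt = (1/1.27 − 1/1.55)/(4πk) = 0.1422/(4π·0.0416) = 0.2721 K/W
  R_cellular glass = (1/1.55 − 1/1.90)/(4πk) = 0.1188/(4π·0.0648) = 0.1459 K/W
  R_conv,out = 1/(4πr²h) = 1/(4π·1.90²·14.4) = 0.001531 K/W
ΣR = 7.308×10^-5 + 0.1926 + 0.2721 + 0.1459 + 0.001531 = 0.6122 K/W
Q = ΔT/ΣR = (96 K − 294.9 K)/0.6122 = -324.9 W
From the inner boundary to the fibreglass batt/cellular glass interface, ΣR_partial = 0.4648 K/W.
T_interface = T_in − Q·ΣR_partial = 96 K − (-324.9)(0.4648) = 247.0 K

T = 247.0 K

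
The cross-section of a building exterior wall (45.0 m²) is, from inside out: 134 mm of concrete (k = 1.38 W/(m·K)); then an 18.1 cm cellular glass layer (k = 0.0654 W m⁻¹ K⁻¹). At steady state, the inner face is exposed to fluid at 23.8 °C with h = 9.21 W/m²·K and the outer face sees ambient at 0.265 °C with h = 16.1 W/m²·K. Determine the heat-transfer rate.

Q = 349 W

Series thermal resistances, inner to outer:
  R_conv,in = 1/(hA) = 1/(9.21·45.0) = 0.002413 K/W
  R_concrete = L/(kA) = 0.134/(1.38·45.0) = 0.002158 K/W
  R_cellular glass = L/(kA) = 0.181/(0.0654·45.0) = 0.06150 K/W
  R_conv,out = 1/(hA) = 1/(16.1·45.0) = 0.001380 K/W
ΣR = 0.002413 + 0.002158 + 0.06150 + 0.001380 = 0.06745 K/W
Q = ΔT/ΣR = (23.8 °C − 0.265 °C)/0.06745 = 349 W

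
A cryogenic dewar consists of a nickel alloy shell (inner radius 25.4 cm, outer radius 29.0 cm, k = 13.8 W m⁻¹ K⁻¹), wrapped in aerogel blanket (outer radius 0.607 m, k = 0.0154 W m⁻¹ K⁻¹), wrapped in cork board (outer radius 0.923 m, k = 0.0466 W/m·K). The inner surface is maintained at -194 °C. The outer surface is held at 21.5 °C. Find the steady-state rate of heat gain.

Q = 21.0 W

Treat each layer as a resistance in series:
  R_nickel alloy = (1/0.254 − 1/0.290)/(4πk) = 0.4887/(4π·13.8) = 0.002818 K/W
  R_aerogel blanket = (1/0.290 − 1/0.607)/(4πk) = 1.801/(4π·0.0154) = 9.306 K/W
  R_cork board = (1/0.607 − 1/0.923)/(4πk) = 0.5640/(4π·0.0466) = 0.9632 K/W
ΣR = 0.002818 + 9.306 + 0.9632 = 10.27 K/W
Q = ΔT/ΣR = (-194 °C − 21.5 °C)/10.27 = -21.0 W
(Negative Q ⇒ heat flows inward; heat gain = 21.0 W.)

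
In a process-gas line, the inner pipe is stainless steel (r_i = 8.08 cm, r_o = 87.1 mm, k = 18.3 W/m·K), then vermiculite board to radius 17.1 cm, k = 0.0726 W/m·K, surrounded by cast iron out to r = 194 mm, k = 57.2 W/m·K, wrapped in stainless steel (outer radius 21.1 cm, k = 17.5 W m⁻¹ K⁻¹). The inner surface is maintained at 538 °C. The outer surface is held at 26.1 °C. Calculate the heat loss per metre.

Resistance network (inner→outer):
  R'_stainless steel = ln(0.0871/0.0808)/(2πk) = 0.07508/(2π·18.3) = 6.530×10^-4 m·K/W
  R'_vermiculite board = ln(0.171/0.0871)/(2πk) = 0.6746/(2π·0.0726) = 1.479 m·K/W
  R'_cast iron = ln(0.194/0.171)/(2πk) = 0.1262/(2π·57.2) = 3.511×10^-4 m·K/W
  R'_stainless steel = ln(0.211/0.194)/(2πk) = 0.08400/(2π·17.5) = 7.639×10^-4 m·K/W
ΣR = 6.530×10^-4 + 1.479 + 3.511×10^-4 + 7.639×10^-4 = 1.481 m·K/W
Q' = ΔT/ΣR = (538 °C − 26.1 °C)/1.481 = 346 W/m

Q' = 346 W/m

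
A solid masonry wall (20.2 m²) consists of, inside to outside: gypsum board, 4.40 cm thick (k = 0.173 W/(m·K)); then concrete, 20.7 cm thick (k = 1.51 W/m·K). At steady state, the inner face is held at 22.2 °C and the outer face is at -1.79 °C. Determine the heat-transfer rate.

Treat each layer as a resistance in series:
  R_gypsum board = L/(kA) = 0.0440/(0.173·20.2) = 0.01259 K/W
  R_concrete = L/(kA) = 0.207/(1.51·20.2) = 0.006786 K/W
ΣR = 0.01259 + 0.006786 = 0.01938 K/W
Q = ΔT/ΣR = (22.2 °C − -1.79 °C)/0.01938 = 1240 W

Q = 1240 W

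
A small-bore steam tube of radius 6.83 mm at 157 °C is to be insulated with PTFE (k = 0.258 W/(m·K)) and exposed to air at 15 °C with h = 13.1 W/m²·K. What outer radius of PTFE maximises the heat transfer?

r_cr = 1.97 cm

For a cylinder, r_cr = k_ins/h = 0.258/13.1 = 0.0197 m = 1.97 cm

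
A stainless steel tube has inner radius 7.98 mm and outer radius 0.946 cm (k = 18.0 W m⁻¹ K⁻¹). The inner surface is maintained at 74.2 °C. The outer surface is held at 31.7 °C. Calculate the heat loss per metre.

Q' = 28300 W/m

Q' = 2πk·ΔT/ln(r₂/r₁) = 2π × 18.0 × 42.5 / ln(0.00946/0.00798) = 28300 W/m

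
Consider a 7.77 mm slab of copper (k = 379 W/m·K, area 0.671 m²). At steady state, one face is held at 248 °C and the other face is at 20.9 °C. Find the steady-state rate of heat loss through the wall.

Q = 7430 kW

Q = kA·ΔT/L = 379 × 0.671 × |248 °C − 20.9 °C| / 0.00777 = 7.43×10^6 W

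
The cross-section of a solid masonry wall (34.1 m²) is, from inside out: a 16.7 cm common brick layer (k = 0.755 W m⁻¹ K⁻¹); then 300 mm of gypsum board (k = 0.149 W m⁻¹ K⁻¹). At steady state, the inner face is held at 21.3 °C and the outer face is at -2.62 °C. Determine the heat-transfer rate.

Q = 365 W

Resistance network (inner→outer):
  R_common brick = L/(kA) = 0.167/(0.755·34.1) = 0.006487 K/W
  R_gypsum board = L/(kA) = 0.300/(0.149·34.1) = 0.05904 K/W
ΣR = 0.006487 + 0.05904 = 0.06553 K/W
Q = ΔT/ΣR = (21.3 °C − -2.62 °C)/0.06553 = 365 W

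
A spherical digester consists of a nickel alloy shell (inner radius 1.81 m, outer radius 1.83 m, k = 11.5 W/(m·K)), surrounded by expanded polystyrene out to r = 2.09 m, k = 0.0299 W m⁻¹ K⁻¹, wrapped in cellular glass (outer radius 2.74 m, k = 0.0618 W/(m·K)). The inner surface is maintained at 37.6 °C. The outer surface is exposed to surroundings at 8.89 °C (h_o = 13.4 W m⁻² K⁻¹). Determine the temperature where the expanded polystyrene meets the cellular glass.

Series thermal resistances, inner to outer:
  R_nickel alloy = (1/1.81 − 1/1.83)/(4πk) = 0.006038/(4π·11.5) = 4.178×10^-5 K/W
  R_expanded polystyrene = (1/1.83 − 1/2.09)/(4πk) = 0.06798/(4π·0.0299) = 0.1809 K/W
  R_cellular glass = (1/2.09 − 1/2.74)/(4πk) = 0.1135/(4π·0.0618) = 0.1462 K/W
  R_conv,out = 1/(4πr²h) = 1/(4π·2.74²·13.4) = 7.910×10^-4 K/W
ΣR = 4.178×10^-5 + 0.1809 + 0.1462 + 7.910×10^-4 = 0.3279 K/W
Q = ΔT/ΣR = (37.6 °C − 8.89 °C)/0.3279 = 87.56 W
From the inner boundary to the expanded polystyrene/cellular glass interface, ΣR_partial = 0.1809 K/W.
T_interface = T_in − Q·ΣR_partial = 37.6 °C − (87.56)(0.1809) = 21.8 °C

T = 21.8 °C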